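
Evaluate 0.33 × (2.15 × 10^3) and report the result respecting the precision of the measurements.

0.33 × (2.15 × 10^3) = 709.5
Multiplication/division keeps the fewest significant figures: 0.33 → 2 s.f., 2.15 × 10^3 → 3 s.f.; limit is 2.
Rounded to 2 significant figures: 7.1 × 10^2.

7.1 × 10^2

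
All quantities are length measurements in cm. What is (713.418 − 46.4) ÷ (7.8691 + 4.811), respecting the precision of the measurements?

52.60

713.418 − 46.4 = 667.018, limited to 1 d.p. → 4 s.f.; 7.8691 + 4.811 = 12.6801, limited to 3 d.p. → 5 s.f.
Carrying full precision, 667.018 ÷ 12.6801 = 52.6035283633…; keep min(4, 5) = 4 s.f.
Rounded to 4 significant figures: 52.60.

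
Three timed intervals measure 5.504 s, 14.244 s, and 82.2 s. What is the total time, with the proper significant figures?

5.504 s + 14.244 s + 82.2 s = 101.948 s.
Addition/subtraction keeps the fewest decimal places: 5.504 → 3 decimal places, 14.244 → 3 decimal places, 82.2 → 1 decimal place; limit is 1.
Rounded to 1 decimal place: 101.9 s.

101.9 s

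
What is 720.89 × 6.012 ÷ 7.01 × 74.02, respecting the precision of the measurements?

720.89 × 6.012 ÷ 7.01 × 74.02 = 45763.4793343…
Multiplication/division keeps the fewest significant figures: 720.89 → 5 s.f., 6.012 → 4 s.f., 7.01 → 3 s.f., 74.02 → 4 s.f.; limit is 3.
Rounded to 3 significant figures: 4.58 × 10^4.

4.58 × 10^4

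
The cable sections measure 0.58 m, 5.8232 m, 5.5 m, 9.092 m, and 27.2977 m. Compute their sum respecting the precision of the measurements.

0.58 m + 5.8232 m + 5.5 m + 9.092 m + 27.2977 m = 48.2929 m.
Addition/subtraction keeps the fewest decimal places: 0.58 → 2 decimal places, 5.8232 → 4 decimal places, 5.5 → 1 decimal place, 9.092 → 3 decimal places, 27.2977 → 4 decimal places; limit is 1.
Rounded to 1 decimal place: 48.3 m.

48.3 m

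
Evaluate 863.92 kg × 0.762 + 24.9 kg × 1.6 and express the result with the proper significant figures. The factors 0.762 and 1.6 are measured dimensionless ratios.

863.92 × 0.762 = 658.30704 → 658 kg (3 s.f., last digit at the 10^0 place).
24.9 × 1.6 = 39.84 → 4.0 × 10^1 kg (2 s.f., last digit at the 10^0 place).
Sum: 698.14704 kg; keep the coarser place, 10^0.
Result: 698 kg.

698 kg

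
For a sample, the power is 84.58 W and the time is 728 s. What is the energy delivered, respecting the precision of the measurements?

energy delivered = 84.58 W × 728 s = 61574.24 J.
84.58 has 4 significant figures; 728 has 3.
Division/multiplication keeps the fewest: 3 significant figures.
Rounded: 6.16 × 10⁴ J.

6.16 × 10⁴ J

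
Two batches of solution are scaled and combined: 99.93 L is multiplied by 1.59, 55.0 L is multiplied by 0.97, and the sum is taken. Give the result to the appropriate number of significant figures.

212 L

99.93 × 1.59 = 158.8887 → 159 L (3 s.f., last digit at the 10^0 place).
55.0 × 0.97 = 53.35 → 53 L (2 s.f., last digit at the 10^0 place).
Sum: 212.2387 L; keep the coarser place, 10^0.
Result: 212 L.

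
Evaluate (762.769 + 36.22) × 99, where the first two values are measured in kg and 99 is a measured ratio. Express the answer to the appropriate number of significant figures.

762.769 kg + 36.22 kg = 798.989 kg; the sum is limited to 2 decimal places (5 s.f.).
Carrying full precision, 798.989 × 99 = 79099.911 kg; 99 has 2 s.f., so the result keeps min(5, 2) = 2 s.f.
Rounded to 2 significant figures: 7.9 × 10^4 kg.

7.9 × 10^4 kg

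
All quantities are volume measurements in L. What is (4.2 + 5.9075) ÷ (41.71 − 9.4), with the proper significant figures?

4.2 + 5.9075 = 10.1075, limited to 1 d.p. → 3 s.f.; 41.71 − 9.4 = 32.31, limited to 1 d.p. → 3 s.f.
Carrying full precision, 10.1075 ÷ 32.31 = 0.312828845559…; keep min(3, 3) = 3 s.f.
Rounded to 3 significant figures: 0.313.

0.313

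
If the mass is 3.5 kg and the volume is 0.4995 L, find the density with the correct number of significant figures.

density = 3.5 kg ÷ 0.4995 L = 7.00700700701… kg/L.
3.5 has 2 significant figures; 0.4995 has 4.
Division/multiplication keeps the fewest: 2 significant figures.
Rounded: 7.0 kg/L.

7.0 kg/L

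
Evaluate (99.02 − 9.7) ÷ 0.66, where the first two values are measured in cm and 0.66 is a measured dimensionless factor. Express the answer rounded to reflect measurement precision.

99.02 cm − 9.7 cm = 89.32 cm; the difference is limited to 1 decimal place (3 s.f.).
Carrying full precision, 89.32 ÷ 0.66 = 135.333333333… cm; 0.66 has 2 s.f., so the result keeps min(3, 2) = 2 s.f.
Rounded to 2 significant figures: 1.4 × 10² cm.

1.4 × 10² cm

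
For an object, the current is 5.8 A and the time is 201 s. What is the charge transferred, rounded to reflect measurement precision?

charge transferred = 5.8 A × 201 s = 1165.8 C.
5.8 has 2 significant figures; 201 has 3.
Division/multiplication keeps the fewest: 2 significant figures.
Rounded: 1.2 × 10^3 C.

1.2 × 10^3 C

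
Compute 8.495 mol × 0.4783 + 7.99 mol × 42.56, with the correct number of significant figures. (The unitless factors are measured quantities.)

344 mol

8.495 × 0.4783 = 4.0631585 → 4.063 mol (4 s.f., last digit at the 10^-3 place).
7.99 × 42.56 = 340.0544 → 340. mol (3 s.f., last digit at the 10^0 place).
Sum: 344.1175585 mol; keep the coarser place, 10^0.
Result: 344 mol.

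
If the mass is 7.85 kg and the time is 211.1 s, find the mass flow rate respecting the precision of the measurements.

0.0372 kg/s

mass flow rate = 7.85 kg ÷ 211.1 s = 0.037186167693… kg/s.
7.85 has 3 significant figures; 211.1 has 4.
Division/multiplication keeps the fewest: 3 significant figures.
Rounded: 0.0372 kg/s.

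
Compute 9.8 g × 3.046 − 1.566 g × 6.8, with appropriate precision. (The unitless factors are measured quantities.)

9.8 × 3.046 = 29.8508 → 30. g (2 s.f., last digit at the 10^0 place).
1.566 × 6.8 = 10.6488 → 11 g (2 s.f., last digit at the 10^0 place).
Difference: 19.202 g; keep the coarser place, 10^0.
Result: 19 g.

19 g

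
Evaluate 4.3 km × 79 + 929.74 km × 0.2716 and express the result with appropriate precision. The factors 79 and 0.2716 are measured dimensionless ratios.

4.3 × 79 = 339.7 → 3.4 × 10^2 km (2 s.f., last digit at the 10^1 place).
929.74 × 0.2716 = 252.517384 → 2.525 × 10^2 km (4 s.f., last digit at the 10^-1 place).
Sum: 592.217384 km; keep the coarser place, 10^1.
Result: 5.9 × 10^2 km.

5.9 × 10^2 km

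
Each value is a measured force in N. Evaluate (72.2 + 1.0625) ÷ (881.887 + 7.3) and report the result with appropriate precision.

72.2 + 1.0625 = 73.2625, limited to 1 d.p. → 3 s.f.; 881.887 + 7.3 = 889.187, limited to 1 d.p. → 4 s.f.
Carrying full precision, 73.2625 ÷ 889.187 = 0.0823926800549…; keep min(3, 4) = 3 s.f.
Rounded to 3 significant figures: 0.0824.

0.0824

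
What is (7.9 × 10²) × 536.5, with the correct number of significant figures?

4.2 × 10⁵

(7.9 × 10²) × 536.5 = 423835
Multiplication/division keeps the fewest significant figures: 7.9 × 10² → 2 s.f., 536.5 → 4 s.f.; limit is 2.
Rounded to 2 significant figures: 4.2 × 10⁵.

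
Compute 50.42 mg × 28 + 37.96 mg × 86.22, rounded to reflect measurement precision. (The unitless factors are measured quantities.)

4.7 × 10^3 mg

50.42 × 28 = 1411.76 → 1.4 × 10^3 mg (2 s.f., last digit at the 10^2 place).
37.96 × 86.22 = 3272.9112 → 3.273 × 10^3 mg (4 s.f., last digit at the 10^0 place).
Sum: 4684.6712 mg; keep the coarser place, 10^2.
Result: 4.7 × 10^3 mg.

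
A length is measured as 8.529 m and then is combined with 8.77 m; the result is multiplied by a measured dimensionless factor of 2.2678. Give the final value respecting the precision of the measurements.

39.23 m

8.529 m + 8.77 m = 17.299 m; the sum is limited to 2 decimal places (4 s.f.).
Carrying full precision, 17.299 × 2.2678 = 39.2306722 m; 2.2678 has 5 s.f., so the result keeps min(4, 5) = 4 s.f.
Rounded to 4 significant figures: 39.23 m.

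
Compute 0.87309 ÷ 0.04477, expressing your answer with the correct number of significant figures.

19.50

0.87309 ÷ 0.04477 = 19.5016752289…
Multiplication/division keeps the fewest significant figures: 0.87309 → 5 s.f., 0.04477 → 4 s.f.; limit is 4.
Rounded to 4 significant figures: 19.50.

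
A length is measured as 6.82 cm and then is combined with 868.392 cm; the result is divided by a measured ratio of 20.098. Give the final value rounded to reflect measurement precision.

43.547 cm

6.82 cm + 868.392 cm = 875.212 cm; the sum is limited to 2 decimal places (5 s.f.).
Carrying full precision, 875.212 ÷ 20.098 = 43.5472186287… cm; 20.098 has 5 s.f., so the result keeps min(5, 5) = 5 s.f.
Rounded to 5 significant figures: 43.547 cm.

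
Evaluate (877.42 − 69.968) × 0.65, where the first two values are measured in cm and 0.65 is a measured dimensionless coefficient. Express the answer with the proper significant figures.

877.42 cm − 69.968 cm = 807.452 cm; the difference is limited to 2 decimal places (5 s.f.).
Carrying full precision, 807.452 × 0.65 = 524.8438 cm; 0.65 has 2 s.f., so the result keeps min(5, 2) = 2 s.f.
Rounded to 2 significant figures: 5.2 × 10² cm.

5.2 × 10² cm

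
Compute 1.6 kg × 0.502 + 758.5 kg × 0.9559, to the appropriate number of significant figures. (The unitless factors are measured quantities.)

1.6 × 0.502 = 0.8032 → 0.80 kg (2 s.f., last digit at the 10^-2 place).
758.5 × 0.9559 = 725.05015 → 725.1 kg (4 s.f., last digit at the 10^-1 place).
Sum: 725.85335 kg; keep the coarser place, 10^-1.
Result: 725.9 kg.

725.9 kg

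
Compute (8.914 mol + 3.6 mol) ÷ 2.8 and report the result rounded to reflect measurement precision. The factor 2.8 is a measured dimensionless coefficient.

8.914 mol + 3.6 mol = 12.514 mol; the sum is limited to 1 decimal place (3 s.f.).
Carrying full precision, 12.514 ÷ 2.8 = 4.46928571429… mol; 2.8 has 2 s.f., so the result keeps min(3, 2) = 2 s.f.
Rounded to 2 significant figures: 4.5 mol.

4.5 mol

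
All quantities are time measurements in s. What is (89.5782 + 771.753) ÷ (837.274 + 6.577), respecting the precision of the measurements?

89.5782 + 771.753 = 861.3312, limited to 3 d.p. → 6 s.f.; 837.274 + 6.577 = 843.851, limited to 3 d.p. → 6 s.f.
Carrying full precision, 861.3312 ÷ 843.851 = 1.02071479444…; keep min(6, 6) = 6 s.f.
Rounded to 6 significant figures: 1.02071.

1.02071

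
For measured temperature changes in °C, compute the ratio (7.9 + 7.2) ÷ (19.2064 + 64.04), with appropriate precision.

0.181

7.9 + 7.2 = 15.1, limited to 1 d.p. → 3 s.f.; 19.2064 + 64.04 = 83.2464, limited to 2 d.p. → 4 s.f.
Carrying full precision, 15.1 ÷ 83.2464 = 0.18138922524…; keep min(3, 4) = 3 s.f.
Rounded to 3 significant figures: 0.181.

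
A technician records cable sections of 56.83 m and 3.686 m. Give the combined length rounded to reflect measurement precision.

60.52 m

56.83 m + 3.686 m = 60.516 m.
Addition/subtraction keeps the fewest decimal places: 56.83 → 2 decimal places, 3.686 → 3 decimal places; limit is 2.
Rounded to 2 decimal places: 60.52 m.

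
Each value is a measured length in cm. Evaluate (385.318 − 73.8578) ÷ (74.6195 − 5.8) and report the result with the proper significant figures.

385.318 − 73.8578 = 311.4602, limited to 3 d.p. → 6 s.f.; 74.6195 − 5.8 = 68.8195, limited to 1 d.p. → 3 s.f.
Carrying full precision, 311.4602 ÷ 68.8195 = 4.52575505489…; keep min(6, 3) = 3 s.f.
Rounded to 3 significant figures: 4.53.

4.53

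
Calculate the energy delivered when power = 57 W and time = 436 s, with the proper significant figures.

energy delivered = 57 W × 436 s = 24852 J.
57 has 2 significant figures; 436 has 3.
Division/multiplication keeps the fewest: 2 significant figures.
Rounded: 2.5 × 10⁴ J.

2.5 × 10⁴ J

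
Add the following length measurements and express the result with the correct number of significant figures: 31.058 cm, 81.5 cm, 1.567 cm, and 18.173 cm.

31.058 cm + 81.5 cm + 1.567 cm + 18.173 cm = 132.298 cm.
Addition/subtraction keeps the fewest decimal places: 31.058 → 3 decimal places, 81.5 → 1 decimal place, 1.567 → 3 decimal places, 18.173 → 3 decimal places; limit is 1.
Rounded to 1 decimal place: 1.323 × 10^2 cm.

1.323 × 10^2 cm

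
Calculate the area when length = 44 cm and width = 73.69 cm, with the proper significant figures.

area = 44 cm × 73.69 cm = 3242.36 cm².
44 has 2 significant figures; 73.69 has 4.
Division/multiplication keeps the fewest: 2 significant figures.
Rounded: 3.2 × 10³ cm².

3.2 × 10³ cm²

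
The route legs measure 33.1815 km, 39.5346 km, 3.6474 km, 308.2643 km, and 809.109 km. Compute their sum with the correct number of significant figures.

33.1815 km + 39.5346 km + 3.6474 km + 308.2643 km + 809.109 km = 1193.7368 km.
Addition/subtraction keeps the fewest decimal places: 33.1815 → 4 decimal places, 39.5346 → 4 decimal places, 3.6474 → 4 decimal places, 308.2643 → 4 decimal places, 809.109 → 3 decimal places; limit is 3.
Rounded to 3 decimal places: 1193.737 km.

1193.737 km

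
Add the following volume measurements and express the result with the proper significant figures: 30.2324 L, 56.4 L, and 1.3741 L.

88.0 L

30.2324 L + 56.4 L + 1.3741 L = 88.0065 L.
Addition/subtraction keeps the fewest decimal places: 30.2324 → 4 decimal places, 56.4 → 1 decimal place, 1.3741 → 4 decimal places; limit is 1.
Rounded to 1 decimal place: 88.0 L.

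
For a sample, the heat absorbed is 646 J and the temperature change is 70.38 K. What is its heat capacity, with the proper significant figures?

9.18 J/K

heat capacity = 646 J ÷ 70.38 K = 9.17874396135… J/K.
646 has 3 significant figures; 70.38 has 4.
Division/multiplication keeps the fewest: 3 significant figures.
Rounded: 9.18 J/K.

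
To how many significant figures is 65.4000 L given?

65.4000: trailing zeros after a decimal point are significant.

6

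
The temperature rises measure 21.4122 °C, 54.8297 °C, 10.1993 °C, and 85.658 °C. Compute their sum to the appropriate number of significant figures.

21.4122 °C + 54.8297 °C + 10.1993 °C + 85.658 °C = 172.0992 °C.
Addition/subtraction keeps the fewest decimal places: 21.4122 → 4 decimal places, 54.8297 → 4 decimal places, 10.1993 → 4 decimal places, 85.658 → 3 decimal places; limit is 3.
Rounded to 3 decimal places: 172.099 °C.

172.099 °C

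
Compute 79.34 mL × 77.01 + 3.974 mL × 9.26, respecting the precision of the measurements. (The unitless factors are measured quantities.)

6147 mL

79.34 × 77.01 = 6109.9734 → 6110. mL (4 s.f., last digit at the 10^0 place).
3.974 × 9.26 = 36.79924 → 36.8 mL (3 s.f., last digit at the 10^-1 place).
Sum: 6146.77264 mL; keep the coarser place, 10^0.
Result: 6147 mL.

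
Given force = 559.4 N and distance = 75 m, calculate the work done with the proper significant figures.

4.2 × 10⁴ J

work done = 559.4 N × 75 m = 41955 J.
559.4 has 4 significant figures; 75 has 2.
Division/multiplication keeps the fewest: 2 significant figures.
Rounded: 4.2 × 10⁴ J.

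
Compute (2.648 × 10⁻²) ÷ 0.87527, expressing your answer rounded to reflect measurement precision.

0.03025

(2.648 × 10⁻²) ÷ 0.87527 = 0.0302535217704…
Multiplication/division keeps the fewest significant figures: 2.648 × 10⁻² → 4 s.f., 0.87527 → 5 s.f.; limit is 4.
Rounded to 4 significant figures: 0.03025.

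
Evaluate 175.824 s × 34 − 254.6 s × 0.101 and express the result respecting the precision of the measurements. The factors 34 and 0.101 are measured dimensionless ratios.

175.824 × 34 = 5978.016 → 6.0 × 10^3 s (2 s.f., last digit at the 10^2 place).
254.6 × 0.101 = 25.7146 → 25.7 s (3 s.f., last digit at the 10^-1 place).
Difference: 5952.3014 s; keep the coarser place, 10^2.
Result: 6.0 × 10^3 s.

6.0 × 10^3 s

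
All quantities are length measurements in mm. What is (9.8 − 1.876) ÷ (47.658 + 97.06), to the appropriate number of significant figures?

0.055

9.8 − 1.876 = 7.924, limited to 1 d.p. → 2 s.f.; 47.658 + 97.06 = 144.718, limited to 2 d.p. → 5 s.f.
Carrying full precision, 7.924 ÷ 144.718 = 0.0547547644384…; keep min(2, 5) = 2 s.f.
Rounded to 2 significant figures: 0.055.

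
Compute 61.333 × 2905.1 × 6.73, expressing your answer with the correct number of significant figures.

61.333 × 2905.1 × 6.73 = 1199141.29356…
Multiplication/division keeps the fewest significant figures: 61.333 → 5 s.f., 2905.1 → 5 s.f., 6.73 → 3 s.f.; limit is 3.
Rounded to 3 significant figures: 1.20 × 10⁶.

1.20 × 10⁶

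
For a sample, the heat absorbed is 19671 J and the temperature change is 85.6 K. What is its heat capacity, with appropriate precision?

heat capacity = 19671 J ÷ 85.6 K = 229.801401869… J/K.
19671 has 5 significant figures; 85.6 has 3.
Division/multiplication keeps the fewest: 3 significant figures.
Rounded: 230. J/K.

230. J/K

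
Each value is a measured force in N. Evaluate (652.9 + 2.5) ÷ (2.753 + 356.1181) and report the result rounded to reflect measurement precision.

1.826

652.9 + 2.5 = 655.4, limited to 1 d.p. → 4 s.f.; 2.753 + 356.1181 = 358.8711, limited to 3 d.p. → 6 s.f.
Carrying full precision, 655.4 ÷ 358.8711 = 1.82628247301…; keep min(4, 6) = 4 s.f.
Rounded to 4 significant figures: 1.826.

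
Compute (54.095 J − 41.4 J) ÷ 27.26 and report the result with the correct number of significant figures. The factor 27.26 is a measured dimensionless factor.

54.095 J − 41.4 J = 12.695 J; the difference is limited to 1 decimal place (3 s.f.).
Carrying full precision, 12.695 ÷ 27.26 = 0.465700660308… J; 27.26 has 4 s.f., so the result keeps min(3, 4) = 3 s.f.
Rounded to 3 significant figures: 0.466 J.

0.466 J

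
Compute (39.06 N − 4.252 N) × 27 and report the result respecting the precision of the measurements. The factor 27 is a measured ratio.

39.06 N − 4.252 N = 34.808 N; the difference is limited to 2 decimal places (4 s.f.).
Carrying full precision, 34.808 × 27 = 939.816 N; 27 has 2 s.f., so the result keeps min(4, 2) = 2 s.f.
Rounded to 2 significant figures: 9.4 × 10² N.

9.4 × 10² N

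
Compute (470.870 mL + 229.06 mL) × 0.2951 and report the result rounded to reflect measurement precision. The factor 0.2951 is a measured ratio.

470.870 mL + 229.06 mL = 699.930 mL; the sum is limited to 2 decimal places (5 s.f.).
Carrying full precision, 699.930 × 0.2951 = 206.549343 mL; 0.2951 has 4 s.f., so the result keeps min(5, 4) = 4 s.f.
Rounded to 4 significant figures: 206.5 mL.

206.5 mL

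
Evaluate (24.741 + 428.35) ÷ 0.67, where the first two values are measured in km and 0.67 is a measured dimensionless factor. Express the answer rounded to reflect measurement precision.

6.8 × 10² km

24.741 km + 428.35 km = 453.091 km; the sum is limited to 2 decimal places (5 s.f.).
Carrying full precision, 453.091 ÷ 0.67 = 676.255223881… km; 0.67 has 2 s.f., so the result keeps min(5, 2) = 2 s.f.
Rounded to 2 significant figures: 6.8 × 10² km.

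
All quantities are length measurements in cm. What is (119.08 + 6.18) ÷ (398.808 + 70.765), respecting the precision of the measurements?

119.08 + 6.18 = 125.26, limited to 2 d.p. → 5 s.f.; 398.808 + 70.765 = 469.573, limited to 3 d.p. → 6 s.f.
Carrying full precision, 125.26 ÷ 469.573 = 0.266752986224…; keep min(5, 6) = 5 s.f.
Rounded to 5 significant figures: 0.26675.

0.26675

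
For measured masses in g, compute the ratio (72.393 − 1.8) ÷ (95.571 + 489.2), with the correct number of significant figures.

1.21 × 10^-1

72.393 − 1.8 = 70.593, limited to 1 d.p. → 3 s.f.; 95.571 + 489.2 = 584.771, limited to 1 d.p. → 4 s.f.
Carrying full precision, 70.593 ÷ 584.771 = 0.120719050705…; keep min(3, 4) = 3 s.f.
Rounded to 3 significant figures: 1.21 × 10^-1.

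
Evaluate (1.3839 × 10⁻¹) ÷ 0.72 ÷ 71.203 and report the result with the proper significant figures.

0.0027

(1.3839 × 10⁻¹) ÷ 0.72 ÷ 71.203 = 0.00269944150293…
Multiplication/division keeps the fewest significant figures: 1.3839 × 10⁻¹ → 5 s.f., 0.72 → 2 s.f., 71.203 → 5 s.f.; limit is 2.
Rounded to 2 significant figures: 0.0027.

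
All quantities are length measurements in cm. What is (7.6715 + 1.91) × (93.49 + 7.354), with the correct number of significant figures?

966 cm²

7.6715 + 1.91 = 9.5815, limited to 2 d.p. → 3 s.f.; 93.49 + 7.354 = 100.844, limited to 2 d.p. → 5 s.f.
Carrying full precision, 9.5815 × 100.844 = 966.236786; keep min(3, 5) = 3 s.f.
Rounded to 3 significant figures: 966 cm².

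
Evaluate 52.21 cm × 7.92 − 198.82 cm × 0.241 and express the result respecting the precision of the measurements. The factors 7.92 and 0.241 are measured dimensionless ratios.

366 cm

52.21 × 7.92 = 413.5032 → 414 cm (3 s.f., last digit at the 10^0 place).
198.82 × 0.241 = 47.91562 → 47.9 cm (3 s.f., last digit at the 10^-1 place).
Difference: 365.58758 cm; keep the coarser place, 10^0.
Result: 366 cm.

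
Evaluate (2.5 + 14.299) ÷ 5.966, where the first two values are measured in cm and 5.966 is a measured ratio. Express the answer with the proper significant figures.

2.5 cm + 14.299 cm = 16.799 cm; the sum is limited to 1 decimal place (3 s.f.).
Carrying full precision, 16.799 ÷ 5.966 = 2.81578947368… cm; 5.966 has 4 s.f., so the result keeps min(3, 4) = 3 s.f.
Rounded to 3 significant figures: 2.82 cm.

2.82 cm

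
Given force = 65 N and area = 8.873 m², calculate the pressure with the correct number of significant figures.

7.3 Pa

pressure = 65 N ÷ 8.873 m² = 7.32559450017… Pa.
65 has 2 significant figures; 8.873 has 4.
Division/multiplication keeps the fewest: 2 significant figures.
Rounded: 7.3 Pa.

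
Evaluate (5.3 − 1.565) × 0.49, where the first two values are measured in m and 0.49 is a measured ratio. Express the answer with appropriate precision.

5.3 m − 1.565 m = 3.735 m; the difference is limited to 1 decimal place (2 s.f.).
Carrying full precision, 3.735 × 0.49 = 1.83015 m; 0.49 has 2 s.f., so the result keeps min(2, 2) = 2 s.f.
Rounded to 2 significant figures: 1.8 m.

1.8 m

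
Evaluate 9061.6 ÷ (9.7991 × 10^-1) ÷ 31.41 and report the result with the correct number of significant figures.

9061.6 ÷ (9.7991 × 10^-1) ÷ 31.41 = 294.408782598…
Multiplication/division keeps the fewest significant figures: 9061.6 → 5 s.f., 9.7991 × 10^-1 → 5 s.f., 31.41 → 4 s.f.; limit is 4.
Rounded to 4 significant figures: 294.4.

294.4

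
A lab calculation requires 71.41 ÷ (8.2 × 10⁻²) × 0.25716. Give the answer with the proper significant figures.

71.41 ÷ (8.2 × 10⁻²) × 0.25716 = 223.948726829…
Multiplication/division keeps the fewest significant figures: 71.41 → 4 s.f., 8.2 × 10⁻² → 2 s.f., 0.25716 → 5 s.f.; limit is 2.
Rounded to 2 significant figures: 2.2 × 10².

2.2 × 10²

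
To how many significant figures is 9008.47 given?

9008.47: zeros between nonzero digits are significant.

6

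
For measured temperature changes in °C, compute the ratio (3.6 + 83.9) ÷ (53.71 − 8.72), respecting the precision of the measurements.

1.94

3.6 + 83.9 = 87.5, limited to 1 d.p. → 3 s.f.; 53.71 − 8.72 = 44.99, limited to 2 d.p. → 4 s.f.
Carrying full precision, 87.5 ÷ 44.99 = 1.94487663925…; keep min(3, 4) = 3 s.f.
Rounded to 3 significant figures: 1.94.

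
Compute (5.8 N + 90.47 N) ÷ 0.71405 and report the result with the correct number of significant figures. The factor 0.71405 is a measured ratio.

5.8 N + 90.47 N = 96.27 N; the sum is limited to 1 decimal place (3 s.f.).
Carrying full precision, 96.27 ÷ 0.71405 = 134.822491422… N; 0.71405 has 5 s.f., so the result keeps min(3, 5) = 3 s.f.
Rounded to 3 significant figures: 135 N.

135 N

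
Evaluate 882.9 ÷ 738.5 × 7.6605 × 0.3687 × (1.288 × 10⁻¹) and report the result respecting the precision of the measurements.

882.9 ÷ 738.5 × 7.6605 × 0.3687 × (1.288 × 10⁻¹) = 0.434917752125…
Multiplication/division keeps the fewest significant figures: 882.9 → 4 s.f., 738.5 → 4 s.f., 7.6605 → 5 s.f., 0.3687 → 4 s.f., 1.288 × 10⁻¹ → 4 s.f.; limit is 4.
Rounded to 4 significant figures: 0.4349.

0.4349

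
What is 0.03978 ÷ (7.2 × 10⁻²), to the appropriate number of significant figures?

0.03978 ÷ (7.2 × 10⁻²) = 0.5525
Multiplication/division keeps the fewest significant figures: 0.03978 → 4 s.f., 7.2 × 10⁻² → 2 s.f.; limit is 2.
Rounded to 2 significant figures: 0.55.

0.55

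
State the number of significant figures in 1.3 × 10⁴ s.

2

1.3 × 10⁴: in scientific notation every digit of the coefficient is significant.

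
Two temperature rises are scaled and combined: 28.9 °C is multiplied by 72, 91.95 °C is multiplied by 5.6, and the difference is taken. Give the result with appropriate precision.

1.6 × 10^3 °C

28.9 × 72 = 2080.8 → 2.1 × 10^3 °C (2 s.f., last digit at the 10^2 place).
91.95 × 5.6 = 514.92 → 5.1 × 10^2 °C (2 s.f., last digit at the 10^1 place).
Difference: 1565.88 °C; keep the coarser place, 10^2.
Result: 1.6 × 10^3 °C.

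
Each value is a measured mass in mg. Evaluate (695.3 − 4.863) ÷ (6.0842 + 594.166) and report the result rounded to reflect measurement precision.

695.3 − 4.863 = 690.437, limited to 1 d.p. → 4 s.f.; 6.0842 + 594.166 = 600.2502, limited to 3 d.p. → 6 s.f.
Carrying full precision, 690.437 ÷ 600.2502 = 1.15024867963…; keep min(4, 6) = 4 s.f.
Rounded to 4 significant figures: 1.150.

1.150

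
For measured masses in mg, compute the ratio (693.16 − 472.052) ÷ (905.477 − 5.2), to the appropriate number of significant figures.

693.16 − 472.052 = 221.108, limited to 2 d.p. → 5 s.f.; 905.477 − 5.2 = 900.277, limited to 1 d.p. → 4 s.f.
Carrying full precision, 221.108 ÷ 900.277 = 0.245599965344…; keep min(5, 4) = 4 s.f.
Rounded to 4 significant figures: 0.2456.

0.2456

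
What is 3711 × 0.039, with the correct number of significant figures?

1.4 × 10²

3711 × 0.039 = 144.729
Multiplication/division keeps the fewest significant figures: 3711 → 4 s.f., 0.039 → 2 s.f.; limit is 2.
Rounded to 2 significant figures: 1.4 × 10².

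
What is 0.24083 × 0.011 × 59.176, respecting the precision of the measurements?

0.16

0.24083 × 0.011 × 59.176 = 0.15676491688
Multiplication/division keeps the fewest significant figures: 0.24083 → 5 s.f., 0.011 → 2 s.f., 59.176 → 5 s.f.; limit is 2.
Rounded to 2 significant figures: 0.16.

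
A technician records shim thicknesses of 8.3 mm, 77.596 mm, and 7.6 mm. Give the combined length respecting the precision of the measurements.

93.5 mm

8.3 mm + 77.596 mm + 7.6 mm = 93.496 mm.
Addition/subtraction keeps the fewest decimal places: 8.3 → 1 decimal place, 77.596 → 3 decimal places, 7.6 → 1 decimal place; limit is 1.
Rounded to 1 decimal place: 93.5 mm.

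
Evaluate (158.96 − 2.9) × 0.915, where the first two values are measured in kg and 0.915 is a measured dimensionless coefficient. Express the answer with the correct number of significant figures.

158.96 kg − 2.9 kg = 156.06 kg; the difference is limited to 1 decimal place (4 s.f.).
Carrying full precision, 156.06 × 0.915 = 142.7949 kg; 0.915 has 3 s.f., so the result keeps min(4, 3) = 3 s.f.
Rounded to 3 significant figures: 143 kg.

143 kg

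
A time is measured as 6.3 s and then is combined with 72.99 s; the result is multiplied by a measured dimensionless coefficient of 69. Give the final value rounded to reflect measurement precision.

6.3 s + 72.99 s = 79.29 s; the sum is limited to 1 decimal place (3 s.f.).
Carrying full precision, 79.29 × 69 = 5471.01 s; 69 has 2 s.f., so the result keeps min(3, 2) = 2 s.f.
Rounded to 2 significant figures: 5.5 × 10^3 s.

5.5 × 10^3 s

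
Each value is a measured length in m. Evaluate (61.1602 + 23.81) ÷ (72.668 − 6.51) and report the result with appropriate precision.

61.1602 + 23.81 = 84.9702, limited to 2 d.p. → 4 s.f.; 72.668 − 6.51 = 66.158, limited to 2 d.p. → 4 s.f.
Carrying full precision, 84.9702 ÷ 66.158 = 1.28435261042…; keep min(4, 4) = 4 s.f.
Rounded to 4 significant figures: 1.284.

1.284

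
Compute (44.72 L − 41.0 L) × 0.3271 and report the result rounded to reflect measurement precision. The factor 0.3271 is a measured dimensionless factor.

44.72 L − 41.0 L = 3.72 L; the difference is limited to 1 decimal place (2 s.f.).
Carrying full precision, 3.72 × 0.3271 = 1.216812 L; 0.3271 has 4 s.f., so the result keeps min(2, 4) = 2 s.f.
Rounded to 2 significant figures: 1.2 L.

1.2 L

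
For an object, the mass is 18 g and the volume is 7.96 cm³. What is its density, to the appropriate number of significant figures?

density = 18 g ÷ 7.96 cm³ = 2.26130653266… g/cm³.
18 has 2 significant figures; 7.96 has 3.
Division/multiplication keeps the fewest: 2 significant figures.
Rounded: 2.3 g/cm³.

2.3 g/cm³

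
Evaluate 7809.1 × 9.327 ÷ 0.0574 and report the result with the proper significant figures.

1.27 × 10^6

7809.1 × 9.327 ÷ 0.0574 = 1268910.72648…
Multiplication/division keeps the fewest significant figures: 7809.1 → 5 s.f., 9.327 → 4 s.f., 0.0574 → 3 s.f.; limit is 3.
Rounded to 3 significant figures: 1.27 × 10^6.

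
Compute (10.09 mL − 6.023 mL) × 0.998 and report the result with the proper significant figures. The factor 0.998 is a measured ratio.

10.09 mL − 6.023 mL = 4.067 mL; the difference is limited to 2 decimal places (3 s.f.).
Carrying full precision, 4.067 × 0.998 = 4.058866 mL; 0.998 has 3 s.f., so the result keeps min(3, 3) = 3 s.f.
Rounded to 3 significant figures: 4.06 mL.

4.06 mL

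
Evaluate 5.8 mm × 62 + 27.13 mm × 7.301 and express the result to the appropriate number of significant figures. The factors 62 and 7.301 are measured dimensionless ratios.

5.8 × 62 = 359.6 → 3.6 × 10^2 mm (2 s.f., last digit at the 10^1 place).
27.13 × 7.301 = 198.07613 → 198.1 mm (4 s.f., last digit at the 10^-1 place).
Sum: 557.67613 mm; keep the coarser place, 10^1.
Result: 5.6 × 10^2 mm.

5.6 × 10^2 mm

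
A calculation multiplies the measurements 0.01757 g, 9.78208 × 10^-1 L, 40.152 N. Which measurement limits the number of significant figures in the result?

0.01757 g → 4 s.f.; 9.78208 × 10^-1 L → 6 s.f.; 40.152 N → 5 s.f.
The fewest is 4 significant figures, from 0.01757 g.

0.01757 g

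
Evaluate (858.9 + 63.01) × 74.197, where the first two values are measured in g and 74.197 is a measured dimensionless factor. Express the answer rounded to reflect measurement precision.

6.840 × 10⁴ g

858.9 g + 63.01 g = 921.91 g; the sum is limited to 1 decimal place (4 s.f.).
Carrying full precision, 921.91 × 74.197 = 68402.95627 g; 74.197 has 5 s.f., so the result keeps min(4, 5) = 4 s.f.
Rounded to 4 significant figures: 6.840 × 10⁴ g.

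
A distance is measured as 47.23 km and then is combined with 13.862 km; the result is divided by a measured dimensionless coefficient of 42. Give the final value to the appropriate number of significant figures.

47.23 km + 13.862 km = 61.092 km; the sum is limited to 2 decimal places (4 s.f.).
Carrying full precision, 61.092 ÷ 42 = 1.45457142857… km; 42 has 2 s.f., so the result keeps min(4, 2) = 2 s.f.
Rounded to 2 significant figures: 1.5 km.

1.5 km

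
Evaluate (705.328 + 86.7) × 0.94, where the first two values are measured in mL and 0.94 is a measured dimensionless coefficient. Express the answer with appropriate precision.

7.4 × 10² mL

705.328 mL + 86.7 mL = 792.028 mL; the sum is limited to 1 decimal place (4 s.f.).
Carrying full precision, 792.028 × 0.94 = 744.50632 mL; 0.94 has 2 s.f., so the result keeps min(4, 2) = 2 s.f.
Rounded to 2 significant figures: 7.4 × 10² mL.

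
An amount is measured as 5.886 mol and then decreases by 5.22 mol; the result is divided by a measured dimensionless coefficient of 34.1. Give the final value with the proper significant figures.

0.020 mol

5.886 mol − 5.22 mol = 0.666 mol; the difference is limited to 2 decimal places (2 s.f.).
Carrying full precision, 0.666 ÷ 34.1 = 0.0195307917889… mol; 34.1 has 3 s.f., so the result keeps min(2, 3) = 2 s.f.
Rounded to 2 significant figures: 0.020 mol.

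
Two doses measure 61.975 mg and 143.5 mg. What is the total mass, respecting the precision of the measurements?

61.975 mg + 143.5 mg = 205.475 mg.
Addition/subtraction keeps the fewest decimal places: 61.975 → 3 decimal places, 143.5 → 1 decimal place; limit is 1.
Rounded to 1 decimal place: 205.5 mg.

205.5 mg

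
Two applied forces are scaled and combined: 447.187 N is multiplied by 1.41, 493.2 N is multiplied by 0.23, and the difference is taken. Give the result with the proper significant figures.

447.187 × 1.41 = 630.53367 → 631 N (3 s.f., last digit at the 10^0 place).
493.2 × 0.23 = 113.436 → 1.1 × 10² N (2 s.f., last digit at the 10^1 place).
Difference: 517.09767 N; keep the coarser place, 10^1.
Result: 5.2 × 10² N.

5.2 × 10² N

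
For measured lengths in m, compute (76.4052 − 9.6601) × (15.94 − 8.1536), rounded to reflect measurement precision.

76.4052 − 9.6601 = 66.7451, limited to 4 d.p. → 6 s.f.; 15.94 − 8.1536 = 7.7864, limited to 2 d.p. → 3 s.f.
Carrying full precision, 66.7451 × 7.7864 = 519.70404664; keep min(6, 3) = 3 s.f.
Rounded to 3 significant figures: 5.20 × 10² m².

5.20 × 10² m²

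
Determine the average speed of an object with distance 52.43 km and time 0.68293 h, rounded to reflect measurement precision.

76.77 km/h

average speed = 52.43 km ÷ 0.68293 h = 76.7721435579… km/h.
52.43 has 4 significant figures; 0.68293 has 5.
Division/multiplication keeps the fewest: 4 significant figures.
Rounded: 76.77 km/h.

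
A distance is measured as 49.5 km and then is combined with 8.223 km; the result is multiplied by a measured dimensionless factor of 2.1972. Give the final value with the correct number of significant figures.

1.27 × 10^2 km

49.5 km + 8.223 km = 57.723 km; the sum is limited to 1 decimal place (3 s.f.).
Carrying full precision, 57.723 × 2.1972 = 126.8289756 km; 2.1972 has 5 s.f., so the result keeps min(3, 5) = 3 s.f.
Rounded to 3 significant figures: 1.27 × 10^2 km.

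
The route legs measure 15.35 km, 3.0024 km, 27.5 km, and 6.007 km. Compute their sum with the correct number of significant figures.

15.35 km + 3.0024 km + 27.5 km + 6.007 km = 51.8594 km.
Addition/subtraction keeps the fewest decimal places: 15.35 → 2 decimal places, 3.0024 → 4 decimal places, 27.5 → 1 decimal place, 6.007 → 3 decimal places; limit is 1.
Rounded to 1 decimal place: 51.9 km.

51.9 km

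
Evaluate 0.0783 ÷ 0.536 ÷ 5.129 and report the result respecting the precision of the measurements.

0.0783 ÷ 0.536 ÷ 5.129 = 0.0284815928158…
Multiplication/division keeps the fewest significant figures: 0.0783 → 3 s.f., 0.536 → 3 s.f., 5.129 → 4 s.f.; limit is 3.
Rounded to 3 significant figures: 0.0285.

0.0285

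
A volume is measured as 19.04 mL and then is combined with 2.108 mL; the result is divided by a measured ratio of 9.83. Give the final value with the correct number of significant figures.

2.15 mL

19.04 mL + 2.108 mL = 21.148 mL; the sum is limited to 2 decimal places (4 s.f.).
Carrying full precision, 21.148 ÷ 9.83 = 2.1513733469… mL; 9.83 has 3 s.f., so the result keeps min(4, 3) = 3 s.f.
Rounded to 3 significant figures: 2.15 mL.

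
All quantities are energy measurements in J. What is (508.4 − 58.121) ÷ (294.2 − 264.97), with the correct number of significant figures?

15.4

508.4 − 58.121 = 450.279, limited to 1 d.p. → 4 s.f.; 294.2 − 264.97 = 29.23, limited to 1 d.p. → 3 s.f.
Carrying full precision, 450.279 ÷ 29.23 = 15.4046869654…; keep min(4, 3) = 3 s.f.
Rounded to 3 significant figures: 15.4.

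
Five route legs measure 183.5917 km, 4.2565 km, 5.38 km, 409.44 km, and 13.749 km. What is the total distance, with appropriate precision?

183.5917 km + 4.2565 km + 5.38 km + 409.44 km + 13.749 km = 616.4172 km.
Addition/subtraction keeps the fewest decimal places: 183.5917 → 4 decimal places, 4.2565 → 4 decimal places, 5.38 → 2 decimal places, 409.44 → 2 decimal places, 13.749 → 3 decimal places; limit is 2.
Rounded to 2 decimal places: 616.42 km.

616.42 km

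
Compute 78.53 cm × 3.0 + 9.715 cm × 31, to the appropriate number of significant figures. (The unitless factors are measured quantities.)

78.53 × 3.0 = 235.59 → 2.4 × 10² cm (2 s.f., last digit at the 10^1 place).
9.715 × 31 = 301.165 → 3.0 × 10² cm (2 s.f., last digit at the 10^1 place).
Sum: 536.755 cm; keep the coarser place, 10^1.
Result: 5.4 × 10² cm.

5.4 × 10² cm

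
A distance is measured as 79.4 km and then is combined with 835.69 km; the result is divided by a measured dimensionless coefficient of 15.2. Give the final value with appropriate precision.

79.4 km + 835.69 km = 915.09 km; the sum is limited to 1 decimal place (4 s.f.).
Carrying full precision, 915.09 ÷ 15.2 = 60.2032894737… km; 15.2 has 3 s.f., so the result keeps min(4, 3) = 3 s.f.
Rounded to 3 significant figures: 60.2 km.

60.2 km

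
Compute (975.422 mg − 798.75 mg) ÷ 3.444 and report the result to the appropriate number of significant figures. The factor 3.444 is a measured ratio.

51.30 mg

975.422 mg − 798.75 mg = 176.672 mg; the difference is limited to 2 decimal places (5 s.f.).
Carrying full precision, 176.672 ÷ 3.444 = 51.2984901278… mg; 3.444 has 4 s.f., so the result keeps min(5, 4) = 4 s.f.
Rounded to 4 significant figures: 51.30 mg.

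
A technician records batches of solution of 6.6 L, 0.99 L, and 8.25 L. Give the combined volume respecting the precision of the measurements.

6.6 L + 0.99 L + 8.25 L = 15.84 L.
Addition/subtraction keeps the fewest decimal places: 6.6 → 1 decimal place, 0.99 → 2 decimal places, 8.25 → 2 decimal places; limit is 1.
Rounded to 1 decimal place: 15.8 L.

15.8 L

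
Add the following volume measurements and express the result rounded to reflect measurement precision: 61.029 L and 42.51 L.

103.54 L

61.029 L + 42.51 L = 103.539 L.
Addition/subtraction keeps the fewest decimal places: 61.029 → 3 decimal places, 42.51 → 2 decimal places; limit is 2.
Rounded to 2 decimal places: 103.54 L.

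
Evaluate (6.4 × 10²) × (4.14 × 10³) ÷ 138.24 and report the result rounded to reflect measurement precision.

(6.4 × 10²) × (4.14 × 10³) ÷ 138.24 = 19166.6666667…
Multiplication/division keeps the fewest significant figures: 6.4 × 10² → 2 s.f., 4.14 × 10³ → 3 s.f., 138.24 → 5 s.f.; limit is 2.
Rounded to 2 significant figures: 1.9 × 10⁴.

1.9 × 10⁴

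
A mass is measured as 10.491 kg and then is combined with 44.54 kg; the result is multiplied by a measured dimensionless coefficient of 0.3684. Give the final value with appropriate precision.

20.27 kg

10.491 kg + 44.54 kg = 55.031 kg; the sum is limited to 2 decimal places (4 s.f.).
Carrying full precision, 55.031 × 0.3684 = 20.2734204 kg; 0.3684 has 4 s.f., so the result keeps min(4, 4) = 4 s.f.
Rounded to 4 significant figures: 20.27 kg.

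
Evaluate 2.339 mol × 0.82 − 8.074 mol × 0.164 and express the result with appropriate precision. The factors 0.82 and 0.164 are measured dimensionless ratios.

2.339 × 0.82 = 1.91798 → 1.9 mol (2 s.f., last digit at the 10^-1 place).
8.074 × 0.164 = 1.324136 → 1.32 mol (3 s.f., last digit at the 10^-2 place).
Difference: 0.593844 mol; keep the coarser place, 10^-1.
Result: 0.6 mol.

0.6 mol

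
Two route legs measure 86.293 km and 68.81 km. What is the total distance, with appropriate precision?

1.5510 × 10² km

86.293 km + 68.81 km = 155.103 km.
Addition/subtraction keeps the fewest decimal places: 86.293 → 3 decimal places, 68.81 → 2 decimal places; limit is 2.
Rounded to 2 decimal places: 1.5510 × 10² km.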